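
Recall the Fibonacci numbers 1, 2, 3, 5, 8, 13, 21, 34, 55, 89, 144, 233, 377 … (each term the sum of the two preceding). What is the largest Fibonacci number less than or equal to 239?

233

233 ≤ 239 < 377, so the largest Fibonacci number not exceeding 239 is 233.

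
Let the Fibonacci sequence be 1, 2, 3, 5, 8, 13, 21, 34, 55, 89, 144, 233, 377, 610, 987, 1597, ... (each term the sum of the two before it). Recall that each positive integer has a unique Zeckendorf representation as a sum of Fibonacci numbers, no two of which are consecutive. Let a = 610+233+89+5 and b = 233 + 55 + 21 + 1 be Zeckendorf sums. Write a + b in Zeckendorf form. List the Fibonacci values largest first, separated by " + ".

987 + 233 + 21 + 5 + 1

The two numbers are 937 and 310, so their sum is 1247.
Repeatedly subtract the largest Fibonacci number that fits:
1247: greatest Fibonacci not exceeding it is 987, leaving 260
260: greatest Fibonacci not exceeding it is 233, leaving 27
27: greatest Fibonacci not exceeding it is 21, leaving 6
6: greatest Fibonacci not exceeding it is 5, leaving 1
1: greatest Fibonacci not exceeding it is 1, leaving 0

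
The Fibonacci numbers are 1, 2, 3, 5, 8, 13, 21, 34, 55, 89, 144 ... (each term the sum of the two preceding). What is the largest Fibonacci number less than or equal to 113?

89

89 ≤ 113 < 144, so the largest Fibonacci number not exceeding 113 is 89.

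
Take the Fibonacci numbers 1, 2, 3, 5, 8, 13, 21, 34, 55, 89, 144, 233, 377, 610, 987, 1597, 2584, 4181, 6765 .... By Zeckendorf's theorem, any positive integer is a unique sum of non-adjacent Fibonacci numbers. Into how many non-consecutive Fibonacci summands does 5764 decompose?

8

5764 − 4181 = 1583
1583 − 987 = 596
596 − 377 = 219
219 − 144 = 75
75 − 55 = 20
20 − 13 = 7
7 − 5 = 2
2 − 2 = 0
5764 = 4181 + 987 + 377 + 144 + 55 + 13 + 5 + 2, which has 8 terms.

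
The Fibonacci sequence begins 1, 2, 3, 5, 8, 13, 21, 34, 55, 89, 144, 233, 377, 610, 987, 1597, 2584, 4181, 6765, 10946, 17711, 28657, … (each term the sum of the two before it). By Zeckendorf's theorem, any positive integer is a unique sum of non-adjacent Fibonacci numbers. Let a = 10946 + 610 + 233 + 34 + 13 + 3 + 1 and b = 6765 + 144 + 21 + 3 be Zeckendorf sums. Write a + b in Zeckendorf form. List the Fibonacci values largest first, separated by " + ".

The two numbers are 11840 and 6933, so their sum is 18773.
Greedy algorithm:
take 17711 (≤ 18773); 18773 − 17711 = 1062
take 987 (≤ 1062); 1062 − 987 = 75
take 55 (≤ 75); 75 − 55 = 20
take 13 (≤ 20); 20 − 13 = 7
take 5 (≤ 7); 7 − 5 = 2
take 2 (≤ 2); 2 − 2 = 0

17711 + 987 + 55 + 13 + 5 + 2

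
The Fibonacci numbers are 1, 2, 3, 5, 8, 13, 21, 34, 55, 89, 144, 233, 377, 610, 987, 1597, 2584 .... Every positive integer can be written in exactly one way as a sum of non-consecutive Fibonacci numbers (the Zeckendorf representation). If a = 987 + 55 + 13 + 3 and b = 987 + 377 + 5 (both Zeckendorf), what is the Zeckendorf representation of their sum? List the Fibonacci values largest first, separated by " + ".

The two numbers are 1058 and 1369, so their sum is 2427.
1597 ≤ 2427 < 2584, so take 1597; remainder 830
610 ≤ 830 < 987, so take 610; remainder 220
144 ≤ 220 < 233, so take 144; remainder 76
55 ≤ 76 < 89, so take 55; remainder 21
21 ≤ 21 < 34, so take 21; remainder 0

1597 + 610 + 144 + 55 + 21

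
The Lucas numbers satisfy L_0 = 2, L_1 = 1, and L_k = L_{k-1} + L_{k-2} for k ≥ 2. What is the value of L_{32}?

Iterating the recurrence up to L_{24} = 103682 and L_{23} = 64079:
L_{25} = L_{24} + L_{23} = 103682 + 64079 = 167761
L_{26} = L_{25} + L_{24} = 167761 + 103682 = 271443
L_{27} = L_{26} + L_{25} = 271443 + 167761 = 439204
L_{28} = L_{27} + L_{26} = 439204 + 271443 = 710647
L_{29} = L_{28} + L_{27} = 710647 + 439204 = 1149851
L_{30} = L_{29} + L_{28} = 1149851 + 710647 = 1860498
L_{31} = L_{30} + L_{29} = 1860498 + 1149851 = 3010349
L_{32} = L_{31} + L_{30} = 3010349 + 1860498 = 4870847

4870847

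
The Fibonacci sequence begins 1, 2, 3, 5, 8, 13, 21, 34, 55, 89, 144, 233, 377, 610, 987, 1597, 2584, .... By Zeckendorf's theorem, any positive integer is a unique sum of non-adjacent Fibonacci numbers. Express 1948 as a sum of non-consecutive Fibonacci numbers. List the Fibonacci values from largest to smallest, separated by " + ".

1597 + 233 + 89 + 21 + 8

take 1597 (≤ 1948); 1948 − 1597 = 351
take 233 (≤ 351); 351 − 233 = 118
take 89 (≤ 118); 118 − 89 = 29
take 21 (≤ 29); 29 − 21 = 8
take 8 (≤ 8); 8 − 8 = 0
So 1948 = 1597 + 233 + 89 + 21 + 8, with no two terms consecutive in the sequence.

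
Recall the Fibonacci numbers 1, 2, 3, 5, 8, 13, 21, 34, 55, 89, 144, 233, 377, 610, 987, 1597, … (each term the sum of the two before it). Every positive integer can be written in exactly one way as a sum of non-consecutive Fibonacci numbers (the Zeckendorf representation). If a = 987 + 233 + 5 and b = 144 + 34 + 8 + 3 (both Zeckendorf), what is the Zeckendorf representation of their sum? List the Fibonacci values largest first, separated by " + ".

The two numbers are 1225 and 189, so their sum is 1414.
Greedily peel off the largest Fibonacci term at each step:
1414: greatest Fibonacci not exceeding it is 987, leaving 427
427: greatest Fibonacci not exceeding it is 377, leaving 50
50: greatest Fibonacci not exceeding it is 34, leaving 16
16: greatest Fibonacci not exceeding it is 13, leaving 3
3: greatest Fibonacci not exceeding it is 3, leaving 0

987 + 377 + 34 + 13 + 3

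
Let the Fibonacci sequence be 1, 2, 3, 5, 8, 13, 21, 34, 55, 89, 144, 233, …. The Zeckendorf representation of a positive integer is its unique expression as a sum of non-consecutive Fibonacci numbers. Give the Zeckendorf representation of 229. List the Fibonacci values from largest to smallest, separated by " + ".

144 ≤ 229 < 233, so take 144; remainder 85
55 ≤ 85 < 89, so take 55; remainder 30
21 ≤ 30 < 34, so take 21; remainder 9
8 ≤ 9 < 13, so take 8; remainder 1
1 ≤ 1 < 2, so take 1; remainder 0
So 229 = 144 + 55 + 21 + 8 + 1, with no two terms consecutive in the sequence.

144 + 55 + 21 + 8 + 1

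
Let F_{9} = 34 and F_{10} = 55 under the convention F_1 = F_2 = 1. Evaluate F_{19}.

4181

By F_{2k+1} = F_k² + F_{k+1}²: F_{19} = 34² + 55² = 1156 + 3025 = 4181.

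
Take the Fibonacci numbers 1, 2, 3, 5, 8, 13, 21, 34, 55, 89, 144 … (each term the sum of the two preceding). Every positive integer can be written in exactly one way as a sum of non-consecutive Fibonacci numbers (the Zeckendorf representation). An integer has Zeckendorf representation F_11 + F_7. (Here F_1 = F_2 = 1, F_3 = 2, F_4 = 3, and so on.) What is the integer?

F_11 + F_7 = 89 + 13 = 102.

102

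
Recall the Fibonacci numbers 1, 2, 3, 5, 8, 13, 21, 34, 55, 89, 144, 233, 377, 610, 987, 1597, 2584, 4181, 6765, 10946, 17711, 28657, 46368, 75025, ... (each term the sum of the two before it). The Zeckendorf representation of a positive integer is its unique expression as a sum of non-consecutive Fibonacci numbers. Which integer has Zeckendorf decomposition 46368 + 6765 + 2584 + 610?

56327

46368 + 6765 + 2584 + 610 = 56327.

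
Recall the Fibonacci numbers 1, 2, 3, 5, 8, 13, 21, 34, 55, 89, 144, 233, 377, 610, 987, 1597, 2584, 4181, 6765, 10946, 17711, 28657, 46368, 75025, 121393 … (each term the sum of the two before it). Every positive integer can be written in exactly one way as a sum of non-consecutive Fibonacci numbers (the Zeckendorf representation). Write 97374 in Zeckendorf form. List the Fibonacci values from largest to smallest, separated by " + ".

75025 + 17711 + 4181 + 377 + 55 + 21 + 3 + 1

75025 ≤ 97374 < 121393, so take 75025; remainder 22349
17711 ≤ 22349 < 28657, so take 17711; remainder 4638
4181 ≤ 4638 < 6765, so take 4181; remainder 457
377 ≤ 457 < 610, so take 377; remainder 80
55 ≤ 80 < 89, so take 55; remainder 25
21 ≤ 25 < 34, so take 21; remainder 4
3 ≤ 4 < 5, so take 3; remainder 1
1 ≤ 1 < 2, so take 1; remainder 0
So 97374 = 75025 + 17711 + 4181 + 377 + 55 + 21 + 3 + 1, with no two terms consecutive in the sequence.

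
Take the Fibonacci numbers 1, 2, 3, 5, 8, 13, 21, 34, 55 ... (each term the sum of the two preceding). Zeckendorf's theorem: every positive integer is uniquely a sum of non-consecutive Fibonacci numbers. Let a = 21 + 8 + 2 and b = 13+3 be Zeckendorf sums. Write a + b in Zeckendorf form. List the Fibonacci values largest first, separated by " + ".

34 + 13

The two numbers are 31 and 16, so their sum is 47.
Greedy algorithm:
largest Fibonacci ≤ 47 is 34; 47 − 34 = 13
largest Fibonacci ≤ 13 is 13; 13 − 13 = 0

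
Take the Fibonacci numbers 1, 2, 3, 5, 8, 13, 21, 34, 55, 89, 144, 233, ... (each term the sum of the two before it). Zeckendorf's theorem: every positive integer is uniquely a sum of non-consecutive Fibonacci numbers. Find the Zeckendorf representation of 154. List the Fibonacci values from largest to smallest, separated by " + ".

144 + 8 + 2

largest Fibonacci ≤ 154 is 144; 154 − 144 = 10
largest Fibonacci ≤ 10 is 8; 10 − 8 = 2
largest Fibonacci ≤ 2 is 2; 2 − 2 = 0
So 154 = 144 + 8 + 2, with no two terms consecutive in the sequence.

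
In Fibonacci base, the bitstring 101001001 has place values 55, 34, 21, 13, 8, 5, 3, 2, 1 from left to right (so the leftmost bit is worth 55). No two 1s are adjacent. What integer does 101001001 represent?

82

Summing the place values of the 1 bits: 55 + 21 + 5 + 1 = 82.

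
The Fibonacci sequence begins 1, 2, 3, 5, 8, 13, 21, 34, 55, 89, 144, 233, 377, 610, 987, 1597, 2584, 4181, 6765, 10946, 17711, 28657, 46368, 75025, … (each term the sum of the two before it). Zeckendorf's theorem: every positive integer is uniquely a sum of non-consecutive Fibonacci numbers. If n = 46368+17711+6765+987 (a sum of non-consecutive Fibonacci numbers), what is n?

71831

46368+17711+6765+987 = 71831.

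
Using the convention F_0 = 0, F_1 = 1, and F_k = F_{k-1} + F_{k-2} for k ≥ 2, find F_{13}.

233

Iterating the recurrence up to F_{6} = 8 and F_{5} = 5:
F_{7} = F_{6} + F_{5} = 8 + 5 = 13
F_{8} = F_{7} + F_{6} = 13 + 8 = 21
F_{9} = F_{8} + F_{7} = 21 + 13 = 34
F_{10} = F_{9} + F_{8} = 34 + 21 = 55
F_{11} = F_{10} + F_{9} = 55 + 34 = 89
F_{12} = F_{11} + F_{10} = 89 + 55 = 144
F_{13} = F_{12} + F_{11} = 144 + 89 = 233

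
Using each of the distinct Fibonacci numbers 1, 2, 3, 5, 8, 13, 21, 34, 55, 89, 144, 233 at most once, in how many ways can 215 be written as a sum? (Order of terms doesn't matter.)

12

Starting from the Zeckendorf form and repeatedly splitting a term F_k into F_{k−1} + F_{k−2} (when neither is already used) reaches every representation.
215 = 144+55+13+3 = 144+55+13+2+1 = 144+55+8+5+3 = 144+34+21+13+3 = 144+55+8+5+2+1 = … (7 more), for 12 in all.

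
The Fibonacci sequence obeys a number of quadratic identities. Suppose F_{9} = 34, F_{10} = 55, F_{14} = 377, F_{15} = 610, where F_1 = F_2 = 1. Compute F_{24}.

By the addition formula F_{m+n} = F_m F_{n+1} + F_{m−1} F_n with m=15, n=9: F_{24} = 610·55 + 377·34 = 33550 + 12818 = 46368.

46368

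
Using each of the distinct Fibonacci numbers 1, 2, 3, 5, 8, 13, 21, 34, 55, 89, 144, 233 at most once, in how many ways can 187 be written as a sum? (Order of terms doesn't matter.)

8

Each representation comes from the Zeckendorf form by replacing some F_k with F_{k−1} + F_{k−2} where possible.
187 = 144+34+8+1 = 144+34+5+3+1 = 144+21+13+8+1 = 89+55+34+8+1 = … (4 more), for 8 in all.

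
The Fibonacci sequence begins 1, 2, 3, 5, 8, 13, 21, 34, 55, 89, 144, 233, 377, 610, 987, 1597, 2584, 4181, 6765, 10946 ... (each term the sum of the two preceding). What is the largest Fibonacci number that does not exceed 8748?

6765 ≤ 8748 < 10946, so the largest Fibonacci number not exceeding 8748 is 6765.

6765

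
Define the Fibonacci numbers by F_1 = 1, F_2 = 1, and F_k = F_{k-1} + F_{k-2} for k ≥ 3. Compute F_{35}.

9227465

Iterating the recurrence up to F_{31} = 1346269 and F_{30} = 832040:
F_{32} = F_{31} + F_{30} = 1346269 + 832040 = 2178309
F_{33} = F_{32} + F_{31} = 2178309 + 1346269 = 3524578
F_{34} = F_{33} + F_{32} = 3524578 + 2178309 = 5702887
F_{35} = F_{34} + F_{33} = 5702887 + 3524578 = 9227465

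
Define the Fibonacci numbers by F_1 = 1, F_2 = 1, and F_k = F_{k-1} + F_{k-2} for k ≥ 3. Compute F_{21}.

10946

Iterating the recurrence up to F_{15} = 610 and F_{14} = 377:
F_{16} = F_{15} + F_{14} = 610 + 377 = 987
F_{17} = F_{16} + F_{15} = 987 + 610 = 1597
F_{18} = F_{17} + F_{16} = 1597 + 987 = 2584
F_{19} = F_{18} + F_{17} = 2584 + 1597 = 4181
F_{20} = F_{19} + F_{18} = 4181 + 2584 = 6765
F_{21} = F_{20} + F_{19} = 6765 + 4181 = 10946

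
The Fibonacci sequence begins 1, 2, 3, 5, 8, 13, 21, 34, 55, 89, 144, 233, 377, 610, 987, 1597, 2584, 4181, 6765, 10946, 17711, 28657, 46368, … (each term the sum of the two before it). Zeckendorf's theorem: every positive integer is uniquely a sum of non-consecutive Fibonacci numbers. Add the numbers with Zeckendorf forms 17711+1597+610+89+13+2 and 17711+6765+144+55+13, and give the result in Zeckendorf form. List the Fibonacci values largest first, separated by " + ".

28657 + 10946 + 4181 + 610 + 233 + 55 + 21 + 5 + 2

The two numbers are 20022 and 24688, so their sum is 44710.
subtract 28657 from 44710: 16053 remains
subtract 10946 from 16053: 5107 remains
subtract 4181 from 5107: 926 remains
subtract 610 from 926: 316 remains
subtract 233 from 316: 83 remains
subtract 55 from 83: 28 remains
subtract 21 from 28: 7 remains
subtract 5 from 7: 2 remains
subtract 2 from 2: 0 remains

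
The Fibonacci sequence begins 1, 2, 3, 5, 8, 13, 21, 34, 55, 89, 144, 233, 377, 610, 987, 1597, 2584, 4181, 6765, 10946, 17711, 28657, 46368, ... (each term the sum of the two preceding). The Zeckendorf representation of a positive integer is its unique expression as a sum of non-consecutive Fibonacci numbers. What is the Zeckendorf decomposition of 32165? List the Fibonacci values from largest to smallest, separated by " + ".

32165 − 28657 = 3508
3508 − 2584 = 924
924 − 610 = 314
314 − 233 = 81
81 − 55 = 26
26 − 21 = 5
5 − 5 = 0
So 32165 = 28657 + 2584 + 610 + 233 + 55 + 21 + 5, with no two terms consecutive in the sequence.

28657 + 2584 + 610 + 233 + 55 + 21 + 5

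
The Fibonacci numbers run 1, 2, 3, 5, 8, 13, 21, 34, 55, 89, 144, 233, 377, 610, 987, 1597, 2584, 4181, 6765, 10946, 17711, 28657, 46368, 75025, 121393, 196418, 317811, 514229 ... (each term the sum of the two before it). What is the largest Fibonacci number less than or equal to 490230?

317811 ≤ 490230 < 514229, so the largest Fibonacci number not exceeding 490230 is 317811.

317811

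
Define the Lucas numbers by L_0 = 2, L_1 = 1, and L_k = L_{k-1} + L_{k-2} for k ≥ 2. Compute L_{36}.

Iterating the recurrence up to L_{28} = 710647 and L_{27} = 439204:
L_{29} = L_{28} + L_{27} = 710647 + 439204 = 1149851
L_{30} = L_{29} + L_{28} = 1149851 + 710647 = 1860498
L_{31} = L_{30} + L_{29} = 1860498 + 1149851 = 3010349
L_{32} = L_{31} + L_{30} = 3010349 + 1860498 = 4870847
L_{33} = L_{32} + L_{31} = 4870847 + 3010349 = 7881196
L_{34} = L_{33} + L_{32} = 7881196 + 4870847 = 12752043
L_{35} = L_{34} + L_{33} = 12752043 + 7881196 = 20633239
L_{36} = L_{35} + L_{34} = 20633239 + 12752043 = 33385282

33385282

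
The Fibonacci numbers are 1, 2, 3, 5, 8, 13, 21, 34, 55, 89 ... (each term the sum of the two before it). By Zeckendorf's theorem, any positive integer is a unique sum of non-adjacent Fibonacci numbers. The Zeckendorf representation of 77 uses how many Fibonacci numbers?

3

take 55 (≤ 77); 77 − 55 = 22
take 21 (≤ 22); 22 − 21 = 1
take 1 (≤ 1); 1 − 1 = 0
77 = 55 + 21 + 1, which has 3 terms.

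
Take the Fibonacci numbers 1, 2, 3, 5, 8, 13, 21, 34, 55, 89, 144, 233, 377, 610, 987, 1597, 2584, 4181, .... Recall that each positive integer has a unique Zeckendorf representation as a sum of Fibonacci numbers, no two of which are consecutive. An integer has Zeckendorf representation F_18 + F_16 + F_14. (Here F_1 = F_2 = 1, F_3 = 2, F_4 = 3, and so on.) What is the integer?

F_18 + F_16 + F_14 = 2584 + 987 + 377 = 3948.

3948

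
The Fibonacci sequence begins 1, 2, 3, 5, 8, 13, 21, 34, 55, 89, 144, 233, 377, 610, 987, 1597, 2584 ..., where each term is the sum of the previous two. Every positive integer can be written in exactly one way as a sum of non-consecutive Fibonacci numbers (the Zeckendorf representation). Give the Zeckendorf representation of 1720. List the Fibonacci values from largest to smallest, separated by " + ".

1597 + 89 + 34

largest Fibonacci ≤ 1720 is 1597; 1720 − 1597 = 123
largest Fibonacci ≤ 123 is 89; 123 − 89 = 34
largest Fibonacci ≤ 34 is 34; 34 − 34 = 0
So 1720 = 1597 + 89 + 34, with no two terms consecutive in the sequence.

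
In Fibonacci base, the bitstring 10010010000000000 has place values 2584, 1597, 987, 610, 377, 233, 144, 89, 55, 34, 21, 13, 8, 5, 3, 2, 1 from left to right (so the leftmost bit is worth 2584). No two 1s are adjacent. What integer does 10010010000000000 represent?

3338

Summing the place values of the 1 bits: 2584 + 610 + 144 = 3338.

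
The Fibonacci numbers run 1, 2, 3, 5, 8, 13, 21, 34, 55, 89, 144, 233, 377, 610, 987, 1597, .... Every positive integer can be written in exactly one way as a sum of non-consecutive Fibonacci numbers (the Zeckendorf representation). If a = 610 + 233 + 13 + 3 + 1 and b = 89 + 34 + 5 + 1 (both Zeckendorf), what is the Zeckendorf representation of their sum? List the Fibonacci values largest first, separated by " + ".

The two numbers are 860 and 129, so their sum is 989.
Greedily peel off the largest Fibonacci term at each step:
987 ≤ 989 < 1597, so take 987; remainder 2
2 ≤ 2 < 3, so take 2; remainder 0

987 + 2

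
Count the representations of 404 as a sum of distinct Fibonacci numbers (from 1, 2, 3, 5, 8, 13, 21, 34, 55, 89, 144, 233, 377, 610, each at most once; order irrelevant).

Starting from the Zeckendorf form and repeatedly splitting a term F_k into F_{k−1} + F_{k−2} (when neither is already used) reaches every representation.
404 = 377+21+5+1 = 377+21+3+2+1 = 377+13+8+5+1 = 233+144+21+5+1 = 377+13+8+3+2+1 = … (9 more), for 14 in all.

14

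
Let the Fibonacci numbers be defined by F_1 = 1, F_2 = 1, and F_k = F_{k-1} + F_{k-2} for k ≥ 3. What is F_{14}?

Iterating the recurrence up to F_{8} = 21 and F_{7} = 13:
F_{9} = F_{8} + F_{7} = 21 + 13 = 34
F_{10} = F_{9} + F_{8} = 34 + 21 = 55
F_{11} = F_{10} + F_{9} = 55 + 34 = 89
F_{12} = F_{11} + F_{10} = 89 + 55 = 144
F_{13} = F_{12} + F_{11} = 144 + 89 = 233
F_{14} = F_{13} + F_{12} = 233 + 144 = 377

377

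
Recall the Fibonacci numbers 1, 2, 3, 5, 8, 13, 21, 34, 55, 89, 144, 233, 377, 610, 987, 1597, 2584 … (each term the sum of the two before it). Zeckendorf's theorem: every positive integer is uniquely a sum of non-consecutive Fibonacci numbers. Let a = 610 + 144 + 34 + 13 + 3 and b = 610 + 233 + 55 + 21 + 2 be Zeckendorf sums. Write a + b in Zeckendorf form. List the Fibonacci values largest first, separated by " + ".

1597 + 89 + 34 + 5

The two numbers are 804 and 921, so their sum is 1725.
Greedy algorithm:
1725 − 1597 = 128
128 − 89 = 39
39 − 34 = 5
5 − 5 = 0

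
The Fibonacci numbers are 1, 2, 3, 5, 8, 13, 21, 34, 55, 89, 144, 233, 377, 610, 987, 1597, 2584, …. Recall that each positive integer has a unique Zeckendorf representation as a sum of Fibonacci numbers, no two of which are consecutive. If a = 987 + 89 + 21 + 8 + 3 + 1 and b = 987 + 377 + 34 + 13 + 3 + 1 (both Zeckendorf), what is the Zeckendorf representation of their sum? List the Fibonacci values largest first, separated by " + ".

1597 + 610 + 233 + 55 + 21 + 8

The two numbers are 1109 and 1415, so their sum is 2524.
Repeatedly subtract the largest Fibonacci number that fits:
take 1597 (≤ 2524); 2524 − 1597 = 927
take 610 (≤ 927); 927 − 610 = 317
take 233 (≤ 317); 317 − 233 = 84
take 55 (≤ 84); 84 − 55 = 29
take 21 (≤ 29); 29 − 21 = 8
take 8 (≤ 8); 8 − 8 = 0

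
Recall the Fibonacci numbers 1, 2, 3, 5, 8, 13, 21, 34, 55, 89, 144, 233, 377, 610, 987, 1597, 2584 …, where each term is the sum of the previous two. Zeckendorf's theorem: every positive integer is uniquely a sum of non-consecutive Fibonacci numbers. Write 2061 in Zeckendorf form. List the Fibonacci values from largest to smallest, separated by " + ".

Repeatedly subtract the largest Fibonacci number that fits:
2061 − 1597 = 464
464 − 377 = 87
87 − 55 = 32
32 − 21 = 11
11 − 8 = 3
3 − 3 = 0
So 2061 = 1597 + 377 + 55 + 21 + 8 + 3, with no two terms consecutive in the sequence.

1597 + 377 + 55 + 21 + 8 + 3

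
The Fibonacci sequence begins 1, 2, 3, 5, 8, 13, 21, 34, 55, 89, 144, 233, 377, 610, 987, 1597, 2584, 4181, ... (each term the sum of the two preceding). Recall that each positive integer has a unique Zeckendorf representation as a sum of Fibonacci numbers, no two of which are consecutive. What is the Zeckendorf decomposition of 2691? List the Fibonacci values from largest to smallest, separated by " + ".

2584 ≤ 2691 < 4181, so take 2584; remainder 107
89 ≤ 107 < 144, so take 89; remainder 18
13 ≤ 18 < 21, so take 13; remainder 5
5 ≤ 5 < 8, so take 5; remainder 0
So 2691 = 2584 + 89 + 13 + 5, with no two terms consecutive in the sequence.

2584 + 89 + 13 + 5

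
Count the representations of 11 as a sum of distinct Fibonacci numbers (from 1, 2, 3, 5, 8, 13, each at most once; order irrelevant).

3

Each representation comes from the Zeckendorf form by replacing some F_k with F_{k−1} + F_{k−2} where possible.
11 = 8+3 = 8+2+1 = 5+3+2+1 — 3 representations.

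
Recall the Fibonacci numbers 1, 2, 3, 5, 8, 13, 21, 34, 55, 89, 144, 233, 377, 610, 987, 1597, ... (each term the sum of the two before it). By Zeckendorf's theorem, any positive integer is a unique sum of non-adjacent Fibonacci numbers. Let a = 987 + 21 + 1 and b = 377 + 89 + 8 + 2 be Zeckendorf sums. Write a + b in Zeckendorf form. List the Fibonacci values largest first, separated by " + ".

The two numbers are 1009 and 476, so their sum is 1485.
Greedy algorithm:
take 987 (≤ 1485); 1485 − 987 = 498
take 377 (≤ 498); 498 − 377 = 121
take 89 (≤ 121); 121 − 89 = 32
take 21 (≤ 32); 32 − 21 = 11
take 8 (≤ 11); 11 − 8 = 3
take 3 (≤ 3); 3 − 3 = 0

987 + 377 + 89 + 21 + 8 + 3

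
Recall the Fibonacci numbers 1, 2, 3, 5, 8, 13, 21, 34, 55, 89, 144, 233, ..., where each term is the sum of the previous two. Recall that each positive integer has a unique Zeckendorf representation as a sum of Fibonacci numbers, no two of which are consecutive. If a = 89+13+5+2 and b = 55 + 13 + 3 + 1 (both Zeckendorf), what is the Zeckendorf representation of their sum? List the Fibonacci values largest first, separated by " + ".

144 + 34 + 3

The two numbers are 109 and 72, so their sum is 181.
Greedy algorithm:
144 ≤ 181 < 233, so take 144; remainder 37
34 ≤ 37 < 55, so take 34; remainder 3
3 ≤ 3 < 5, so take 3; remainder 0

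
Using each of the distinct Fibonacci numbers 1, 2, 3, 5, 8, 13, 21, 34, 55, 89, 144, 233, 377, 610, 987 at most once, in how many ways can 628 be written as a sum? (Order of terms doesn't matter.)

628 = 610+13+5 = 610+13+3+2 = 377+233+13+5 = … (10 more), for 13 in all.

13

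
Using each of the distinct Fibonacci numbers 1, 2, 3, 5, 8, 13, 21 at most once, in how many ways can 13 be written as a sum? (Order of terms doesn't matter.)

Each representation comes from the Zeckendorf form by replacing some F_k with F_{k−1} + F_{k−2} where possible.
13 = 13 = 8+5 = 8+3+2 — 3 representations.

3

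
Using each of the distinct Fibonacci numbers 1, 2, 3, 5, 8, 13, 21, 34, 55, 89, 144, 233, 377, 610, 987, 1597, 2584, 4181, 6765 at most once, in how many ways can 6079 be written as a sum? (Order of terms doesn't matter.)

48

Each representation comes from the Zeckendorf form by replacing some F_k with F_{k−1} + F_{k−2} where possible.
6079 = 4181+1597+233+55+13 = 4181+1597+233+55+8+5 = 4181+1597+233+34+21+13 = 4181+1597+144+89+55+13 = … (44 more), for 48 in all.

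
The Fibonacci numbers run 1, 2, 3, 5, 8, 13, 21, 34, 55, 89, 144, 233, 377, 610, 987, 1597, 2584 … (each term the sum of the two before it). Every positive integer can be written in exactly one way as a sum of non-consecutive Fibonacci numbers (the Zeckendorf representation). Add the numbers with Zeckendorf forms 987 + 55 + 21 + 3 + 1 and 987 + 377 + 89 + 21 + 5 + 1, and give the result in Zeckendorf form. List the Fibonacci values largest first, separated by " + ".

The two numbers are 1067 and 1480, so their sum is 2547.
Repeatedly subtract the largest Fibonacci number that fits:
1597 ≤ 2547 < 2584, so take 1597; remainder 950
610 ≤ 950 < 987, so take 610; remainder 340
233 ≤ 340 < 377, so take 233; remainder 107
89 ≤ 107 < 144, so take 89; remainder 18
13 ≤ 18 < 21, so take 13; remainder 5
5 ≤ 5 < 8, so take 5; remainder 0

1597 + 610 + 233 + 89 + 13 + 5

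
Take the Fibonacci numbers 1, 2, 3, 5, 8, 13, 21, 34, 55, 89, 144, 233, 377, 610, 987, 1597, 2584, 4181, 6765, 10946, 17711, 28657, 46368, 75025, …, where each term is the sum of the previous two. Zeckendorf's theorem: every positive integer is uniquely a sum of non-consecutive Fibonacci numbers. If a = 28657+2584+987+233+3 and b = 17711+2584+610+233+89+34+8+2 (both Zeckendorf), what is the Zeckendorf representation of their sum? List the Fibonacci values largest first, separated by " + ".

46368 + 6765 + 377 + 144 + 55 + 21 + 5

The two numbers are 32464 and 21271, so their sum is 53735.
46368 ≤ 53735 < 75025, so take 46368; remainder 7367
6765 ≤ 7367 < 10946, so take 6765; remainder 602
377 ≤ 602 < 610, so take 377; remainder 225
144 ≤ 225 < 233, so take 144; remainder 81
55 ≤ 81 < 89, so take 55; remainder 26
21 ≤ 26 < 34, so take 21; remainder 5
5 ≤ 5 < 8, so take 5; remainder 0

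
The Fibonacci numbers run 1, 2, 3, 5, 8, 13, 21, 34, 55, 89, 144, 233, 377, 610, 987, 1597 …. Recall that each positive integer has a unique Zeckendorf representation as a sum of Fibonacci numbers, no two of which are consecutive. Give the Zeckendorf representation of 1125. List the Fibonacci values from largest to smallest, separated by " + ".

987 + 89 + 34 + 13 + 2

take 987 (≤ 1125); 1125 − 987 = 138
take 89 (≤ 138); 138 − 89 = 49
take 34 (≤ 49); 49 − 34 = 15
take 13 (≤ 15); 15 − 13 = 2
take 2 (≤ 2); 2 − 2 = 0
So 1125 = 987 + 89 + 34 + 13 + 2, with no two terms consecutive in the sequence.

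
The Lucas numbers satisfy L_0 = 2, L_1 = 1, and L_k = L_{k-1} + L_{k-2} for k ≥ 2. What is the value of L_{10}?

123

Iterating the recurrence up to L_{2} = 3 and L_{1} = 1:
L_{3} = L_{2} + L_{1} = 3 + 1 = 4
L_{4} = L_{3} + L_{2} = 4 + 3 = 7
L_{5} = L_{4} + L_{3} = 7 + 4 = 11
L_{6} = L_{5} + L_{4} = 11 + 7 = 18
L_{7} = L_{6} + L_{5} = 18 + 11 = 29
L_{8} = L_{7} + L_{6} = 29 + 18 = 47
L_{9} = L_{8} + L_{7} = 47 + 29 = 76
L_{10} = L_{9} + L_{8} = 76 + 47 = 123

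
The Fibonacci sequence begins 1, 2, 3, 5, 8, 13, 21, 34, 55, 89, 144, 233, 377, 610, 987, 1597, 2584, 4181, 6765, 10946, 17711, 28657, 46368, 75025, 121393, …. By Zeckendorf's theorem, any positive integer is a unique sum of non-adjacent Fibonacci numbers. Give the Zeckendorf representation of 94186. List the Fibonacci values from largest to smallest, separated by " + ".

94186: greatest Fibonacci not exceeding it is 75025, leaving 19161
19161: greatest Fibonacci not exceeding it is 17711, leaving 1450
1450: greatest Fibonacci not exceeding it is 987, leaving 463
463: greatest Fibonacci not exceeding it is 377, leaving 86
86: greatest Fibonacci not exceeding it is 55, leaving 31
31: greatest Fibonacci not exceeding it is 21, leaving 10
10: greatest Fibonacci not exceeding it is 8, leaving 2
2: greatest Fibonacci not exceeding it is 2, leaving 0
So 94186 = 75025 + 17711 + 987 + 377 + 55 + 21 + 8 + 2, with no two terms consecutive in the sequence.

75025 + 17711 + 987 + 377 + 55 + 21 + 8 + 2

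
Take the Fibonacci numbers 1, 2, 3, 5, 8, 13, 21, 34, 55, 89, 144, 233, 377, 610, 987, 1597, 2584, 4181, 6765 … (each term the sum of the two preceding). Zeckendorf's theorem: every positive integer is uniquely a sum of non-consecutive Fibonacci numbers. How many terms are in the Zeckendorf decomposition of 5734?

7

Greedily peel off the largest Fibonacci term at each step:
largest Fibonacci ≤ 5734 is 4181; 5734 − 4181 = 1553
largest Fibonacci ≤ 1553 is 987; 1553 − 987 = 566
largest Fibonacci ≤ 566 is 377; 566 − 377 = 189
largest Fibonacci ≤ 189 is 144; 189 − 144 = 45
largest Fibonacci ≤ 45 is 34; 45 − 34 = 11
largest Fibonacci ≤ 11 is 8; 11 − 8 = 3
largest Fibonacci ≤ 3 is 3; 3 − 3 = 0
5734 = 4181 + 987 + 377 + 144 + 34 + 8 + 3, which has 7 terms.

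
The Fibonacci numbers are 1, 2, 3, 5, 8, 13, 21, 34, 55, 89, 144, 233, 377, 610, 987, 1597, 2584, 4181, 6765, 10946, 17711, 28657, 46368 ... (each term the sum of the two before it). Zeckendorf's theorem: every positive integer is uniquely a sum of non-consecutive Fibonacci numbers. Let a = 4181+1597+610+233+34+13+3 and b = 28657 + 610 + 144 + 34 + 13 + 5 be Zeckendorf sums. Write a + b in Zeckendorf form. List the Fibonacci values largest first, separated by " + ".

The two numbers are 6671 and 29463, so their sum is 36134.
Greedily peel off the largest Fibonacci term at each step:
take 28657 (≤ 36134); 36134 − 28657 = 7477
take 6765 (≤ 7477); 7477 − 6765 = 712
take 610 (≤ 712); 712 − 610 = 102
take 89 (≤ 102); 102 − 89 = 13
take 13 (≤ 13); 13 − 13 = 0

28657 + 6765 + 610 + 89 + 13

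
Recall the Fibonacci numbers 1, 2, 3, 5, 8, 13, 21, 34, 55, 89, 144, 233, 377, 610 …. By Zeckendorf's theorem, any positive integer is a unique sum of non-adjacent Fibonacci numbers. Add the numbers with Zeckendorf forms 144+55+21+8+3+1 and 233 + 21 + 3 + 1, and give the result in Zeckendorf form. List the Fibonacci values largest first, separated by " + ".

The two numbers are 232 and 258, so their sum is 490.
Greedily peel off the largest Fibonacci term at each step:
490: greatest Fibonacci not exceeding it is 377, leaving 113
113: greatest Fibonacci not exceeding it is 89, leaving 24
24: greatest Fibonacci not exceeding it is 21, leaving 3
3: greatest Fibonacci not exceeding it is 3, leaving 0

377 + 89 + 21 + 3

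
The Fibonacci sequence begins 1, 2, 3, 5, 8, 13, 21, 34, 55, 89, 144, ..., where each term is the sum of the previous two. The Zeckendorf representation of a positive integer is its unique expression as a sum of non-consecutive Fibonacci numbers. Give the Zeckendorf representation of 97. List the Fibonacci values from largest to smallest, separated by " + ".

97 − 89 = 8
8 − 8 = 0
So 97 = 89 + 8, with no two terms consecutive in the sequence.

89 + 8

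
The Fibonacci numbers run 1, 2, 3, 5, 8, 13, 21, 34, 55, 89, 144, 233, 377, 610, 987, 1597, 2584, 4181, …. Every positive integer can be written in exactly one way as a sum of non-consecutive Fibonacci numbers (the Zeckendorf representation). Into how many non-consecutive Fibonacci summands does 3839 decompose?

3839 − 2584 = 1255
1255 − 987 = 268
268 − 233 = 35
35 − 34 = 1
1 − 1 = 0
3839 = 2584 + 987 + 233 + 34 + 1, which has 5 terms.

5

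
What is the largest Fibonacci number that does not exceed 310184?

196418 ≤ 310184 < 317811, so the largest Fibonacci number not exceeding 310184 is 196418.

196418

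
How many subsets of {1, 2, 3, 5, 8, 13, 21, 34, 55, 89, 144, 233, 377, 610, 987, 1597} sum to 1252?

24

Each representation comes from the Zeckendorf form by replacing some F_k with F_{k−1} + F_{k−2} where possible.
1252 = 987+233+21+8+3 = 987+233+21+8+2+1 = 987+144+89+21+8+3 = 610+377+233+21+8+3 = 987+233+21+5+3+2+1 = … (19 more), for 24 in all.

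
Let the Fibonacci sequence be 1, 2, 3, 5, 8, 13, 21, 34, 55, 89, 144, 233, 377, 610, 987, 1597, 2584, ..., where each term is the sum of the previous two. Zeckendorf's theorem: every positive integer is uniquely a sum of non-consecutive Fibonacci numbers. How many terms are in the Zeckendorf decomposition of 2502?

6

largest Fibonacci ≤ 2502 is 1597; 2502 − 1597 = 905
largest Fibonacci ≤ 905 is 610; 905 − 610 = 295
largest Fibonacci ≤ 295 is 233; 295 − 233 = 62
largest Fibonacci ≤ 62 is 55; 62 − 55 = 7
largest Fibonacci ≤ 7 is 5; 7 − 5 = 2
largest Fibonacci ≤ 2 is 2; 2 − 2 = 0
2502 = 1597 + 610 + 233 + 55 + 5 + 2, which has 6 terms.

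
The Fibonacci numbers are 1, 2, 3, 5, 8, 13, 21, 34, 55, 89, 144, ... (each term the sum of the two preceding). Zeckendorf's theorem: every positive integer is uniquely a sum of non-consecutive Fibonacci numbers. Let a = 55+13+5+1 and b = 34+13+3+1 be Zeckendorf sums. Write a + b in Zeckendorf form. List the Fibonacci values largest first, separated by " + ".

The two numbers are 74 and 51, so their sum is 125.
Greedily peel off the largest Fibonacci term at each step:
largest Fibonacci ≤ 125 is 89; 125 − 89 = 36
largest Fibonacci ≤ 36 is 34; 36 − 34 = 2
largest Fibonacci ≤ 2 is 2; 2 − 2 = 0

89 + 34 + 2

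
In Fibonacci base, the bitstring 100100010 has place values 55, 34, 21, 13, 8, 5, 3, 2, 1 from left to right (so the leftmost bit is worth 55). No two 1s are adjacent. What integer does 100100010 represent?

Summing the place values of the 1 bits: 55 + 13 + 2 = 70.

70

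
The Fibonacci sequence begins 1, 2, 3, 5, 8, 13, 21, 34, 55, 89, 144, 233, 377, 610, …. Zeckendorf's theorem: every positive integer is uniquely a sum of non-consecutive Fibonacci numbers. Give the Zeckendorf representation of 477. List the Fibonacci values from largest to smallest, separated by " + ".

377 + 89 + 8 + 3

477: greatest Fibonacci not exceeding it is 377, leaving 100
100: greatest Fibonacci not exceeding it is 89, leaving 11
11: greatest Fibonacci not exceeding it is 8, leaving 3
3: greatest Fibonacci not exceeding it is 3, leaving 0
So 477 = 377 + 89 + 8 + 3, with no two terms consecutive in the sequence.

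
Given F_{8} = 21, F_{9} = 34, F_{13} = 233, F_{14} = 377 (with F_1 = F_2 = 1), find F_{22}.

17711

By the addition formula F_{m+n} = F_m F_{n+1} + F_{m−1} F_n with m=14, n=8: F_{22} = 377·34 + 233·21 = 12818 + 4893 = 17711.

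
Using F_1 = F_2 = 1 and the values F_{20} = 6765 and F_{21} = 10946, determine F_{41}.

165580141

By F_{2k+1} = F_k² + F_{k+1}²: F_{41} = 6765² + 10946² = 45765225 + 119814916 = 165580141.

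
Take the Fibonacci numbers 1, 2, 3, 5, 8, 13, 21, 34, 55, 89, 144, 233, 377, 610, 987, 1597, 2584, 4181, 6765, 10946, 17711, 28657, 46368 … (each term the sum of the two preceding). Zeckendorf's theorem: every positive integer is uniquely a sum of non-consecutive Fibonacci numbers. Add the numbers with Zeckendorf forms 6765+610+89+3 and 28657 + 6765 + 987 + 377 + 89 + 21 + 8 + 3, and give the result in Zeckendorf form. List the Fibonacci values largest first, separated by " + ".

The two numbers are 7467 and 36907, so their sum is 44374.
Repeatedly subtract the largest Fibonacci number that fits:
subtract 28657 from 44374: 15717 remains
subtract 10946 from 15717: 4771 remains
subtract 4181 from 4771: 590 remains
subtract 377 from 590: 213 remains
subtract 144 from 213: 69 remains
subtract 55 from 69: 14 remains
subtract 13 from 14: 1 remains
subtract 1 from 1: 0 remains

28657 + 10946 + 4181 + 377 + 144 + 55 + 13 + 1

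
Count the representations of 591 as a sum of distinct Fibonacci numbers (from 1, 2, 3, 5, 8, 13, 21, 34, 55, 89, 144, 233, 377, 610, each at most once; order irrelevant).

Each representation comes from the Zeckendorf form by replacing some F_k with F_{k−1} + F_{k−2} where possible.
591 = 377+144+55+13+2 = 377+144+55+8+5+2 = 377+144+34+21+13+2 = … (5 more), for 8 in all.

8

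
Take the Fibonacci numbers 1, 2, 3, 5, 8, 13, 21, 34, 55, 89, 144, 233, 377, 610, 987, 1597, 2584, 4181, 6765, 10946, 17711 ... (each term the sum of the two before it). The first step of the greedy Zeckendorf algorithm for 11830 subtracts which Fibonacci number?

10946 ≤ 11830 < 17711, so the largest Fibonacci number not exceeding 11830 is 10946.

10946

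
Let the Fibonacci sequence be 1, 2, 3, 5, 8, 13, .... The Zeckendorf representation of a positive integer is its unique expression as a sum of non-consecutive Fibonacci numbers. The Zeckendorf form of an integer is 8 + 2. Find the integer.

10

8 + 2 = 10.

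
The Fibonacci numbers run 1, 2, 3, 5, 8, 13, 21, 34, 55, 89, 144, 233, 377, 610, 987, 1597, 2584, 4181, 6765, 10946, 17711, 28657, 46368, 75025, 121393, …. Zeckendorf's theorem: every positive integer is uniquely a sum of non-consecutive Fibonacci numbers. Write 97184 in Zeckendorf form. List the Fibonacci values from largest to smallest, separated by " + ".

Repeatedly subtract the largest Fibonacci number that fits:
75025 ≤ 97184 < 121393, so take 75025; remainder 22159
17711 ≤ 22159 < 28657, so take 17711; remainder 4448
4181 ≤ 4448 < 6765, so take 4181; remainder 267
233 ≤ 267 < 377, so take 233; remainder 34
34 ≤ 34 < 55, so take 34; remainder 0
So 97184 = 75025 + 17711 + 4181 + 233 + 34, with no two terms consecutive in the sequence.

75025 + 17711 + 4181 + 233 + 34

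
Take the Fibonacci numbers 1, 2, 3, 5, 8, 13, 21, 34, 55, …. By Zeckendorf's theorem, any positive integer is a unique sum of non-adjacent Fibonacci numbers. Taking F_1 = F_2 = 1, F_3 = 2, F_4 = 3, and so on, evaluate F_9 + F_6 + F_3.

44

F_9 + F_6 + F_3 = 34 + 8 + 2 = 44.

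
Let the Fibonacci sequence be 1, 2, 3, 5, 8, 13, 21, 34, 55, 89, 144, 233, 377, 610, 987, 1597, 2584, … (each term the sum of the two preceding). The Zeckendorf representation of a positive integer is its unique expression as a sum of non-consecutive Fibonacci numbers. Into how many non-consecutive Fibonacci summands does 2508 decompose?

5

subtract 1597 from 2508: 911 remains
subtract 610 from 911: 301 remains
subtract 233 from 301: 68 remains
subtract 55 from 68: 13 remains
subtract 13 from 13: 0 remains
2508 = 1597 + 610 + 233 + 55 + 13, which has 5 terms.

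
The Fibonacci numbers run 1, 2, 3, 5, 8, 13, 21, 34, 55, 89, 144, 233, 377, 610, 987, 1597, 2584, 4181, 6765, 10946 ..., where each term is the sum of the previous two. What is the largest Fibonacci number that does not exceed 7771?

6765

6765 ≤ 7771 < 10946, so the largest Fibonacci number not exceeding 7771 is 6765.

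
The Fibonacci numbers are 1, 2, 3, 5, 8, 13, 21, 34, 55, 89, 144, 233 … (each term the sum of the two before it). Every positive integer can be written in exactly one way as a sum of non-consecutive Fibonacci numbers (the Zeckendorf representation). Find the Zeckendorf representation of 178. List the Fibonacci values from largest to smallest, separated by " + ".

144 + 34

144 ≤ 178 < 233, so take 144; remainder 34
34 ≤ 34 < 55, so take 34; remainder 0
So 178 = 144 + 34, with no two terms consecutive in the sequence.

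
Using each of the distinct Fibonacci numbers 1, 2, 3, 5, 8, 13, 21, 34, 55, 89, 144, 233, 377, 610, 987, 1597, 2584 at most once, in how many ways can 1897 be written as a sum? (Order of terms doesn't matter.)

Starting from the Zeckendorf form and repeatedly splitting a term F_k into F_{k−1} + F_{k−2} (when neither is already used) reaches every representation.
1897 = 1597+233+55+8+3+1 = 1597+233+34+21+8+3+1 = 1597+144+89+55+8+3+1 = 987+610+233+55+8+3+1 = 1597+144+89+34+21+8+3+1 = … (5 more), for 10 in all.

10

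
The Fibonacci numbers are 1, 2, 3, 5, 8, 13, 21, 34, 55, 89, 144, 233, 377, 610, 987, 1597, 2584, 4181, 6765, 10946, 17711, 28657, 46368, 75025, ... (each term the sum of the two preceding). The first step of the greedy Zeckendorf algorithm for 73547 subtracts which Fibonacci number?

46368

46368 ≤ 73547 < 75025, so the largest Fibonacci number not exceeding 73547 is 46368.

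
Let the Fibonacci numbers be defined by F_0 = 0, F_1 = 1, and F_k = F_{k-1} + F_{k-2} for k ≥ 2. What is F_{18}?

Iterating the recurrence up to F_{11} = 89 and F_{10} = 55:
F_{12} = F_{11} + F_{10} = 89 + 55 = 144
F_{13} = F_{12} + F_{11} = 144 + 89 = 233
F_{14} = F_{13} + F_{12} = 233 + 144 = 377
F_{15} = F_{14} + F_{13} = 377 + 233 = 610
F_{16} = F_{15} + F_{14} = 610 + 377 = 987
F_{17} = F_{16} + F_{15} = 987 + 610 = 1597
F_{18} = F_{17} + F_{16} = 1597 + 987 = 2584

2584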